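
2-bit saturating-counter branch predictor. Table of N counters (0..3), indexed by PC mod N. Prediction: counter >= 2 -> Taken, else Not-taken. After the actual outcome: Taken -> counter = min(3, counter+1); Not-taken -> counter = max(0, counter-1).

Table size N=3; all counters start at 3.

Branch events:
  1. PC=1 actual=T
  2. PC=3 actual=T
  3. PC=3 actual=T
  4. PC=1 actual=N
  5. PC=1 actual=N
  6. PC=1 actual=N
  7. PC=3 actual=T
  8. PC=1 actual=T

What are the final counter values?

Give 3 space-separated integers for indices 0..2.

Answer: 3 1 3

Derivation:
Ev 1: PC=1 idx=1 pred=T actual=T -> ctr[1]=3
Ev 2: PC=3 idx=0 pred=T actual=T -> ctr[0]=3
Ev 3: PC=3 idx=0 pred=T actual=T -> ctr[0]=3
Ev 4: PC=1 idx=1 pred=T actual=N -> ctr[1]=2
Ev 5: PC=1 idx=1 pred=T actual=N -> ctr[1]=1
Ev 6: PC=1 idx=1 pred=N actual=N -> ctr[1]=0
Ev 7: PC=3 idx=0 pred=T actual=T -> ctr[0]=3
Ev 8: PC=1 idx=1 pred=N actual=T -> ctr[1]=1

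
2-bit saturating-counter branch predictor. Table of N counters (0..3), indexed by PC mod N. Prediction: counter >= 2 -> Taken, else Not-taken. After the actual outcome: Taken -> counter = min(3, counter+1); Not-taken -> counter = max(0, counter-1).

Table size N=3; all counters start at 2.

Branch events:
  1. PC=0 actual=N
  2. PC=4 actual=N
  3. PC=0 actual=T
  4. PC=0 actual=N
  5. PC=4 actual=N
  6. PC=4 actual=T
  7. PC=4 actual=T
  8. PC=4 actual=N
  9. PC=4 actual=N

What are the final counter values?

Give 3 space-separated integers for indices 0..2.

Ev 1: PC=0 idx=0 pred=T actual=N -> ctr[0]=1
Ev 2: PC=4 idx=1 pred=T actual=N -> ctr[1]=1
Ev 3: PC=0 idx=0 pred=N actual=T -> ctr[0]=2
Ev 4: PC=0 idx=0 pred=T actual=N -> ctr[0]=1
Ev 5: PC=4 idx=1 pred=N actual=N -> ctr[1]=0
Ev 6: PC=4 idx=1 pred=N actual=T -> ctr[1]=1
Ev 7: PC=4 idx=1 pred=N actual=T -> ctr[1]=2
Ev 8: PC=4 idx=1 pred=T actual=N -> ctr[1]=1
Ev 9: PC=4 idx=1 pred=N actual=N -> ctr[1]=0

Answer: 1 0 2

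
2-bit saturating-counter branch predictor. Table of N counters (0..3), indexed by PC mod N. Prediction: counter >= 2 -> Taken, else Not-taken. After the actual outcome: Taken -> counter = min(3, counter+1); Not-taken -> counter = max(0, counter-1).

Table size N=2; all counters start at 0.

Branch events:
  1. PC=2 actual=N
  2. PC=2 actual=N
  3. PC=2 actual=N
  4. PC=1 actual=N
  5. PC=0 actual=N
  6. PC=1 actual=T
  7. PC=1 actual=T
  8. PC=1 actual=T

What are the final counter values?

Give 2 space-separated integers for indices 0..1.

Ev 1: PC=2 idx=0 pred=N actual=N -> ctr[0]=0
Ev 2: PC=2 idx=0 pred=N actual=N -> ctr[0]=0
Ev 3: PC=2 idx=0 pred=N actual=N -> ctr[0]=0
Ev 4: PC=1 idx=1 pred=N actual=N -> ctr[1]=0
Ev 5: PC=0 idx=0 pred=N actual=N -> ctr[0]=0
Ev 6: PC=1 idx=1 pred=N actual=T -> ctr[1]=1
Ev 7: PC=1 idx=1 pred=N actual=T -> ctr[1]=2
Ev 8: PC=1 idx=1 pred=T actual=T -> ctr[1]=3

Answer: 0 3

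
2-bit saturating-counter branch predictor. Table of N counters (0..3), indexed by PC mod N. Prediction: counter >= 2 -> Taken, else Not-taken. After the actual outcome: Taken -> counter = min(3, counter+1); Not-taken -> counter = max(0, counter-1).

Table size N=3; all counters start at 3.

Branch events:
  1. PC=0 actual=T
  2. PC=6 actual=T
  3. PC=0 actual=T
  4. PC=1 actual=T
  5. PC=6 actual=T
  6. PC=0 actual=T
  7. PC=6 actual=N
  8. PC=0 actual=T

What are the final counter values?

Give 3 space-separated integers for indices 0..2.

Ev 1: PC=0 idx=0 pred=T actual=T -> ctr[0]=3
Ev 2: PC=6 idx=0 pred=T actual=T -> ctr[0]=3
Ev 3: PC=0 idx=0 pred=T actual=T -> ctr[0]=3
Ev 4: PC=1 idx=1 pred=T actual=T -> ctr[1]=3
Ev 5: PC=6 idx=0 pred=T actual=T -> ctr[0]=3
Ev 6: PC=0 idx=0 pred=T actual=T -> ctr[0]=3
Ev 7: PC=6 idx=0 pred=T actual=N -> ctr[0]=2
Ev 8: PC=0 idx=0 pred=T actual=T -> ctr[0]=3

Answer: 3 3 3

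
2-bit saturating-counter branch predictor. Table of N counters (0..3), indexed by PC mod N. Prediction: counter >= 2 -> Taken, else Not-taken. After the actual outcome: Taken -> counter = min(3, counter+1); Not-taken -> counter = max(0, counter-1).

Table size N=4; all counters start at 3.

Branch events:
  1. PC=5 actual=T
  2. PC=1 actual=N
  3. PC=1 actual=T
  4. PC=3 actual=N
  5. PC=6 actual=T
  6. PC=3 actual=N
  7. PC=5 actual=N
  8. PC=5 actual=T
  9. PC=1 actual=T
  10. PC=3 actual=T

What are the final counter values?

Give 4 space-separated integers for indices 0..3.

Answer: 3 3 3 2

Derivation:
Ev 1: PC=5 idx=1 pred=T actual=T -> ctr[1]=3
Ev 2: PC=1 idx=1 pred=T actual=N -> ctr[1]=2
Ev 3: PC=1 idx=1 pred=T actual=T -> ctr[1]=3
Ev 4: PC=3 idx=3 pred=T actual=N -> ctr[3]=2
Ev 5: PC=6 idx=2 pred=T actual=T -> ctr[2]=3
Ev 6: PC=3 idx=3 pred=T actual=N -> ctr[3]=1
Ev 7: PC=5 idx=1 pred=T actual=N -> ctr[1]=2
Ev 8: PC=5 idx=1 pred=T actual=T -> ctr[1]=3
Ev 9: PC=1 idx=1 pred=T actual=T -> ctr[1]=3
Ev 10: PC=3 idx=3 pred=N actual=T -> ctr[3]=2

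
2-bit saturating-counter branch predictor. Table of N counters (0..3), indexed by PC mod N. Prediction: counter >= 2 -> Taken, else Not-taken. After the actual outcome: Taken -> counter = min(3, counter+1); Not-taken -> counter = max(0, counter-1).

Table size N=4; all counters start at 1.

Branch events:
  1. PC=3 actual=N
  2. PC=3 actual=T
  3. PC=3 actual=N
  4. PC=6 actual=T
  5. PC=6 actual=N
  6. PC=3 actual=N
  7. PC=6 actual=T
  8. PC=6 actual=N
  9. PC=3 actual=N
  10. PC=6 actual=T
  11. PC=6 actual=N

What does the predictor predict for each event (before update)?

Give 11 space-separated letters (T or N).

Answer: N N N N T N N T N N T

Derivation:
Ev 1: PC=3 idx=3 pred=N actual=N -> ctr[3]=0
Ev 2: PC=3 idx=3 pred=N actual=T -> ctr[3]=1
Ev 3: PC=3 idx=3 pred=N actual=N -> ctr[3]=0
Ev 4: PC=6 idx=2 pred=N actual=T -> ctr[2]=2
Ev 5: PC=6 idx=2 pred=T actual=N -> ctr[2]=1
Ev 6: PC=3 idx=3 pred=N actual=N -> ctr[3]=0
Ev 7: PC=6 idx=2 pred=N actual=T -> ctr[2]=2
Ev 8: PC=6 idx=2 pred=T actual=N -> ctr[2]=1
Ev 9: PC=3 idx=3 pred=N actual=N -> ctr[3]=0
Ev 10: PC=6 idx=2 pred=N actual=T -> ctr[2]=2
Ev 11: PC=6 idx=2 pred=T actual=N -> ctr[2]=1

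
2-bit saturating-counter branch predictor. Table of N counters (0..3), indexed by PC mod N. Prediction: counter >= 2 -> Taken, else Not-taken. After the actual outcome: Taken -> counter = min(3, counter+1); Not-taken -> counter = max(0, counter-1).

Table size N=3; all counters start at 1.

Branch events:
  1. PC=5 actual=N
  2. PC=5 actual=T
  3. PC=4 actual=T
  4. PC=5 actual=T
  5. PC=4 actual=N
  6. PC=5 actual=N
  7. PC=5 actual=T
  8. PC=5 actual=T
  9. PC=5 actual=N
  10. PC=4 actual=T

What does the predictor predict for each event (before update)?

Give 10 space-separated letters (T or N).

Answer: N N N N T T N T T N

Derivation:
Ev 1: PC=5 idx=2 pred=N actual=N -> ctr[2]=0
Ev 2: PC=5 idx=2 pred=N actual=T -> ctr[2]=1
Ev 3: PC=4 idx=1 pred=N actual=T -> ctr[1]=2
Ev 4: PC=5 idx=2 pred=N actual=T -> ctr[2]=2
Ev 5: PC=4 idx=1 pred=T actual=N -> ctr[1]=1
Ev 6: PC=5 idx=2 pred=T actual=N -> ctr[2]=1
Ev 7: PC=5 idx=2 pred=N actual=T -> ctr[2]=2
Ev 8: PC=5 idx=2 pred=T actual=T -> ctr[2]=3
Ev 9: PC=5 idx=2 pred=T actual=N -> ctr[2]=2
Ev 10: PC=4 idx=1 pred=N actual=T -> ctr[1]=2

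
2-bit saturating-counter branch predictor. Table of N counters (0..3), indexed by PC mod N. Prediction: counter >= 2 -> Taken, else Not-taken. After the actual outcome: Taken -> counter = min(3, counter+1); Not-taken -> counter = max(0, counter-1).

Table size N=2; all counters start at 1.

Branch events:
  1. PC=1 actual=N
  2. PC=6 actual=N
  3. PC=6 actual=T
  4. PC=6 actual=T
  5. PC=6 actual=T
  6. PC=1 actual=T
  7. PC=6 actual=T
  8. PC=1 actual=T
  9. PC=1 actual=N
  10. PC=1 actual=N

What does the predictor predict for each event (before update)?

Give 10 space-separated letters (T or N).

Answer: N N N N T N T N T N

Derivation:
Ev 1: PC=1 idx=1 pred=N actual=N -> ctr[1]=0
Ev 2: PC=6 idx=0 pred=N actual=N -> ctr[0]=0
Ev 3: PC=6 idx=0 pred=N actual=T -> ctr[0]=1
Ev 4: PC=6 idx=0 pred=N actual=T -> ctr[0]=2
Ev 5: PC=6 idx=0 pred=T actual=T -> ctr[0]=3
Ev 6: PC=1 idx=1 pred=N actual=T -> ctr[1]=1
Ev 7: PC=6 idx=0 pred=T actual=T -> ctr[0]=3
Ev 8: PC=1 idx=1 pred=N actual=T -> ctr[1]=2
Ev 9: PC=1 idx=1 pred=T actual=N -> ctr[1]=1
Ev 10: PC=1 idx=1 pred=N actual=N -> ctr[1]=0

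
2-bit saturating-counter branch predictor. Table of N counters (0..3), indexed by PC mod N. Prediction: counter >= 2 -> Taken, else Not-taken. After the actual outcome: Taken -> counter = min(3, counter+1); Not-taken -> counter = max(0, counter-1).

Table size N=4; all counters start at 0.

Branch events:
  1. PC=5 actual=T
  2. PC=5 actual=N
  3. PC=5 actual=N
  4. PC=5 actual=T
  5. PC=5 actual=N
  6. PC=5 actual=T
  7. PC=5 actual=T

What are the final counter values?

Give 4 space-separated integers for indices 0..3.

Answer: 0 2 0 0

Derivation:
Ev 1: PC=5 idx=1 pred=N actual=T -> ctr[1]=1
Ev 2: PC=5 idx=1 pred=N actual=N -> ctr[1]=0
Ev 3: PC=5 idx=1 pred=N actual=N -> ctr[1]=0
Ev 4: PC=5 idx=1 pred=N actual=T -> ctr[1]=1
Ev 5: PC=5 idx=1 pred=N actual=N -> ctr[1]=0
Ev 6: PC=5 idx=1 pred=N actual=T -> ctr[1]=1
Ev 7: PC=5 idx=1 pred=N actual=T -> ctr[1]=2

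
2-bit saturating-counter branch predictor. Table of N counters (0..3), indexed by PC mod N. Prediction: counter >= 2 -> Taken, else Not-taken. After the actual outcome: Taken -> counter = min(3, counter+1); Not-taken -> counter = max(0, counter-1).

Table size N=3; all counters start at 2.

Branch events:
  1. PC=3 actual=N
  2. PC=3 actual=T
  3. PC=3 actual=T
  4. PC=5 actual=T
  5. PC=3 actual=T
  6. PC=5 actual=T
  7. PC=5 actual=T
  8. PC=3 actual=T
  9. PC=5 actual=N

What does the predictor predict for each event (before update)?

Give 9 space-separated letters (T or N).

Answer: T N T T T T T T T

Derivation:
Ev 1: PC=3 idx=0 pred=T actual=N -> ctr[0]=1
Ev 2: PC=3 idx=0 pred=N actual=T -> ctr[0]=2
Ev 3: PC=3 idx=0 pred=T actual=T -> ctr[0]=3
Ev 4: PC=5 idx=2 pred=T actual=T -> ctr[2]=3
Ev 5: PC=3 idx=0 pred=T actual=T -> ctr[0]=3
Ev 6: PC=5 idx=2 pred=T actual=T -> ctr[2]=3
Ev 7: PC=5 idx=2 pred=T actual=T -> ctr[2]=3
Ev 8: PC=3 idx=0 pred=T actual=T -> ctr[0]=3
Ev 9: PC=5 idx=2 pred=T actual=N -> ctr[2]=2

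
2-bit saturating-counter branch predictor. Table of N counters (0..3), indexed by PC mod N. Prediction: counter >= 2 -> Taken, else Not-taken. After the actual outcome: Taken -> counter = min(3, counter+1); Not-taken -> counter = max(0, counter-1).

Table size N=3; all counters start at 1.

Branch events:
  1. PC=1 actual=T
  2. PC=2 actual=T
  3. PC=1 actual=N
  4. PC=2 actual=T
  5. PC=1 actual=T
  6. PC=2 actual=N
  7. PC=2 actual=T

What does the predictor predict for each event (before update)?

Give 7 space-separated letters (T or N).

Answer: N N T T N T T

Derivation:
Ev 1: PC=1 idx=1 pred=N actual=T -> ctr[1]=2
Ev 2: PC=2 idx=2 pred=N actual=T -> ctr[2]=2
Ev 3: PC=1 idx=1 pred=T actual=N -> ctr[1]=1
Ev 4: PC=2 idx=2 pred=T actual=T -> ctr[2]=3
Ev 5: PC=1 idx=1 pred=N actual=T -> ctr[1]=2
Ev 6: PC=2 idx=2 pred=T actual=N -> ctr[2]=2
Ev 7: PC=2 idx=2 pred=T actual=T -> ctr[2]=3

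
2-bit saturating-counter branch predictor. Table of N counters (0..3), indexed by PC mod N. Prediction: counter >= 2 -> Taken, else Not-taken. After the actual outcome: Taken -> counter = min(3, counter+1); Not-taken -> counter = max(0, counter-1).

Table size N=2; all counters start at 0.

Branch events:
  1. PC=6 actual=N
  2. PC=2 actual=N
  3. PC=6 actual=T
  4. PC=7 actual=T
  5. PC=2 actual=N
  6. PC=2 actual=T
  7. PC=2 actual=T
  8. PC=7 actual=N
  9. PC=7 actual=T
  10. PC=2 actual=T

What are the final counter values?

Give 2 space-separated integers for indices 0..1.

Ev 1: PC=6 idx=0 pred=N actual=N -> ctr[0]=0
Ev 2: PC=2 idx=0 pred=N actual=N -> ctr[0]=0
Ev 3: PC=6 idx=0 pred=N actual=T -> ctr[0]=1
Ev 4: PC=7 idx=1 pred=N actual=T -> ctr[1]=1
Ev 5: PC=2 idx=0 pred=N actual=N -> ctr[0]=0
Ev 6: PC=2 idx=0 pred=N actual=T -> ctr[0]=1
Ev 7: PC=2 idx=0 pred=N actual=T -> ctr[0]=2
Ev 8: PC=7 idx=1 pred=N actual=N -> ctr[1]=0
Ev 9: PC=7 idx=1 pred=N actual=T -> ctr[1]=1
Ev 10: PC=2 idx=0 pred=T actual=T -> ctr[0]=3

Answer: 3 1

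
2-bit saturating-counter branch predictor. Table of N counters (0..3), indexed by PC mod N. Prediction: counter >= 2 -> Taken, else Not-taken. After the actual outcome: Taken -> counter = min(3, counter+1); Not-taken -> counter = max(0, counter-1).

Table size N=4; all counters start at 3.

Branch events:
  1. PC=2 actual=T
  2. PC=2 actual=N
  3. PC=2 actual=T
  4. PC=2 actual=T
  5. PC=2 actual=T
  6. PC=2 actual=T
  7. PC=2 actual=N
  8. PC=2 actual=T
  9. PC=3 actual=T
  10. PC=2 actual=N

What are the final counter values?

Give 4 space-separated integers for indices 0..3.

Answer: 3 3 2 3

Derivation:
Ev 1: PC=2 idx=2 pred=T actual=T -> ctr[2]=3
Ev 2: PC=2 idx=2 pred=T actual=N -> ctr[2]=2
Ev 3: PC=2 idx=2 pred=T actual=T -> ctr[2]=3
Ev 4: PC=2 idx=2 pred=T actual=T -> ctr[2]=3
Ev 5: PC=2 idx=2 pred=T actual=T -> ctr[2]=3
Ev 6: PC=2 idx=2 pred=T actual=T -> ctr[2]=3
Ev 7: PC=2 idx=2 pred=T actual=N -> ctr[2]=2
Ev 8: PC=2 idx=2 pred=T actual=T -> ctr[2]=3
Ev 9: PC=3 idx=3 pred=T actual=T -> ctr[3]=3
Ev 10: PC=2 idx=2 pred=T actual=N -> ctr[2]=2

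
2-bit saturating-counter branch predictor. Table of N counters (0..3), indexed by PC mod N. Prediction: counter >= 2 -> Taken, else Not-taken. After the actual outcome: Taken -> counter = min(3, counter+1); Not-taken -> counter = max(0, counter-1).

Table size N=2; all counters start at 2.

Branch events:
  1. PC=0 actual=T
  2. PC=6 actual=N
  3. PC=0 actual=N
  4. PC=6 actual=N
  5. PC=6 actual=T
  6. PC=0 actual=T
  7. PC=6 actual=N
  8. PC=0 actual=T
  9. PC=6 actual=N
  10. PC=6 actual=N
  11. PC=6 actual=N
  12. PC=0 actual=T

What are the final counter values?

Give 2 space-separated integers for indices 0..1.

Ev 1: PC=0 idx=0 pred=T actual=T -> ctr[0]=3
Ev 2: PC=6 idx=0 pred=T actual=N -> ctr[0]=2
Ev 3: PC=0 idx=0 pred=T actual=N -> ctr[0]=1
Ev 4: PC=6 idx=0 pred=N actual=N -> ctr[0]=0
Ev 5: PC=6 idx=0 pred=N actual=T -> ctr[0]=1
Ev 6: PC=0 idx=0 pred=N actual=T -> ctr[0]=2
Ev 7: PC=6 idx=0 pred=T actual=N -> ctr[0]=1
Ev 8: PC=0 idx=0 pred=N actual=T -> ctr[0]=2
Ev 9: PC=6 idx=0 pred=T actual=N -> ctr[0]=1
Ev 10: PC=6 idx=0 pred=N actual=N -> ctr[0]=0
Ev 11: PC=6 idx=0 pred=N actual=N -> ctr[0]=0
Ev 12: PC=0 idx=0 pred=N actual=T -> ctr[0]=1

Answer: 1 2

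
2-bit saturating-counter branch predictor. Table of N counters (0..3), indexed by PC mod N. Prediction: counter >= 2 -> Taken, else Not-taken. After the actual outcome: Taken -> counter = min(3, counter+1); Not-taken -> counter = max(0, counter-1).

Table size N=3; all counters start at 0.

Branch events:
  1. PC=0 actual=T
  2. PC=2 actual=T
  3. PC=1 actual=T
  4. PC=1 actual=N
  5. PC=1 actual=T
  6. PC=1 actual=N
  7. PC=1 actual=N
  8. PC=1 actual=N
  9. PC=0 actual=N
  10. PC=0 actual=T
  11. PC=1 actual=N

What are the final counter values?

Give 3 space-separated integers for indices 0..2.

Ev 1: PC=0 idx=0 pred=N actual=T -> ctr[0]=1
Ev 2: PC=2 idx=2 pred=N actual=T -> ctr[2]=1
Ev 3: PC=1 idx=1 pred=N actual=T -> ctr[1]=1
Ev 4: PC=1 idx=1 pred=N actual=N -> ctr[1]=0
Ev 5: PC=1 idx=1 pred=N actual=T -> ctr[1]=1
Ev 6: PC=1 idx=1 pred=N actual=N -> ctr[1]=0
Ev 7: PC=1 idx=1 pred=N actual=N -> ctr[1]=0
Ev 8: PC=1 idx=1 pred=N actual=N -> ctr[1]=0
Ev 9: PC=0 idx=0 pred=N actual=N -> ctr[0]=0
Ev 10: PC=0 idx=0 pred=N actual=T -> ctr[0]=1
Ev 11: PC=1 idx=1 pred=N actual=N -> ctr[1]=0

Answer: 1 0 1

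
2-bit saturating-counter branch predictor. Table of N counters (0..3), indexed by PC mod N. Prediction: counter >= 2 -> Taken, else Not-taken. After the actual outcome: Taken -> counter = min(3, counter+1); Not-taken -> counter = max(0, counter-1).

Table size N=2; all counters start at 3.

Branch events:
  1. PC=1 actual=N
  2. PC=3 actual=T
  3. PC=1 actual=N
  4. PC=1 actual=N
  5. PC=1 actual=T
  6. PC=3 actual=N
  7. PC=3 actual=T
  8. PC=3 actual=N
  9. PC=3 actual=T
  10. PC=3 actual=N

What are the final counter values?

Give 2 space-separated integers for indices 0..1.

Answer: 3 1

Derivation:
Ev 1: PC=1 idx=1 pred=T actual=N -> ctr[1]=2
Ev 2: PC=3 idx=1 pred=T actual=T -> ctr[1]=3
Ev 3: PC=1 idx=1 pred=T actual=N -> ctr[1]=2
Ev 4: PC=1 idx=1 pred=T actual=N -> ctr[1]=1
Ev 5: PC=1 idx=1 pred=N actual=T -> ctr[1]=2
Ev 6: PC=3 idx=1 pred=T actual=N -> ctr[1]=1
Ev 7: PC=3 idx=1 pred=N actual=T -> ctr[1]=2
Ev 8: PC=3 idx=1 pred=T actual=N -> ctr[1]=1
Ev 9: PC=3 idx=1 pred=N actual=T -> ctr[1]=2
Ev 10: PC=3 idx=1 pred=T actual=N -> ctr[1]=1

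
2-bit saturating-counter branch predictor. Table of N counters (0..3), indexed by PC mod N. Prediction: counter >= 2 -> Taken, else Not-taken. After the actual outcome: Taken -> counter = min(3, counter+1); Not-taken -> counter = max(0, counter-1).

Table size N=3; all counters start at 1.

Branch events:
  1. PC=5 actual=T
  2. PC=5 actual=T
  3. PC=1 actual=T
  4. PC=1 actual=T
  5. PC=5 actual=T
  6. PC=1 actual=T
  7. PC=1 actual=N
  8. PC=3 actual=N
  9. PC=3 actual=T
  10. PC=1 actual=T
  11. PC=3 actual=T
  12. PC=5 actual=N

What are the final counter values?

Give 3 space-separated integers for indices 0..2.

Ev 1: PC=5 idx=2 pred=N actual=T -> ctr[2]=2
Ev 2: PC=5 idx=2 pred=T actual=T -> ctr[2]=3
Ev 3: PC=1 idx=1 pred=N actual=T -> ctr[1]=2
Ev 4: PC=1 idx=1 pred=T actual=T -> ctr[1]=3
Ev 5: PC=5 idx=2 pred=T actual=T -> ctr[2]=3
Ev 6: PC=1 idx=1 pred=T actual=T -> ctr[1]=3
Ev 7: PC=1 idx=1 pred=T actual=N -> ctr[1]=2
Ev 8: PC=3 idx=0 pred=N actual=N -> ctr[0]=0
Ev 9: PC=3 idx=0 pred=N actual=T -> ctr[0]=1
Ev 10: PC=1 idx=1 pred=T actual=T -> ctr[1]=3
Ev 11: PC=3 idx=0 pred=N actual=T -> ctr[0]=2
Ev 12: PC=5 idx=2 pred=T actual=N -> ctr[2]=2

Answer: 2 3 2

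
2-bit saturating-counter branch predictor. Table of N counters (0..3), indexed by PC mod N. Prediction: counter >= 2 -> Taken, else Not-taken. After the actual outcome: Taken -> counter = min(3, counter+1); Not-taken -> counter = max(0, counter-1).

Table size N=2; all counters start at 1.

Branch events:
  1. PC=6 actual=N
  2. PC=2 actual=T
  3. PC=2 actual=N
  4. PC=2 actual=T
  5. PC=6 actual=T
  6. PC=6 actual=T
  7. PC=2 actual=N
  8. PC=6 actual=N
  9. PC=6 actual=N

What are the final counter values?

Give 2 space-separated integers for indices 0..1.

Answer: 0 1

Derivation:
Ev 1: PC=6 idx=0 pred=N actual=N -> ctr[0]=0
Ev 2: PC=2 idx=0 pred=N actual=T -> ctr[0]=1
Ev 3: PC=2 idx=0 pred=N actual=N -> ctr[0]=0
Ev 4: PC=2 idx=0 pred=N actual=T -> ctr[0]=1
Ev 5: PC=6 idx=0 pred=N actual=T -> ctr[0]=2
Ev 6: PC=6 idx=0 pred=T actual=T -> ctr[0]=3
Ev 7: PC=2 idx=0 pred=T actual=N -> ctr[0]=2
Ev 8: PC=6 idx=0 pred=T actual=N -> ctr[0]=1
Ev 9: PC=6 idx=0 pred=N actual=N -> ctr[0]=0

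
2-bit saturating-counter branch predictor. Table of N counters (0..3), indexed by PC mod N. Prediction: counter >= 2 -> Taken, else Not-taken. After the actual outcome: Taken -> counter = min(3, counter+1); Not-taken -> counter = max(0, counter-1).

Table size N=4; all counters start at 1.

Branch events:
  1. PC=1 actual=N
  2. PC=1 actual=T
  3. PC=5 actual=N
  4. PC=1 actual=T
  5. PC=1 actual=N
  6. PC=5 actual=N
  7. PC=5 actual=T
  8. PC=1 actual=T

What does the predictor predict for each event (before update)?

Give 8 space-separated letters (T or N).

Answer: N N N N N N N N

Derivation:
Ev 1: PC=1 idx=1 pred=N actual=N -> ctr[1]=0
Ev 2: PC=1 idx=1 pred=N actual=T -> ctr[1]=1
Ev 3: PC=5 idx=1 pred=N actual=N -> ctr[1]=0
Ev 4: PC=1 idx=1 pred=N actual=T -> ctr[1]=1
Ev 5: PC=1 idx=1 pred=N actual=N -> ctr[1]=0
Ev 6: PC=5 idx=1 pred=N actual=N -> ctr[1]=0
Ev 7: PC=5 idx=1 pred=N actual=T -> ctr[1]=1
Ev 8: PC=1 idx=1 pred=N actual=T -> ctr[1]=2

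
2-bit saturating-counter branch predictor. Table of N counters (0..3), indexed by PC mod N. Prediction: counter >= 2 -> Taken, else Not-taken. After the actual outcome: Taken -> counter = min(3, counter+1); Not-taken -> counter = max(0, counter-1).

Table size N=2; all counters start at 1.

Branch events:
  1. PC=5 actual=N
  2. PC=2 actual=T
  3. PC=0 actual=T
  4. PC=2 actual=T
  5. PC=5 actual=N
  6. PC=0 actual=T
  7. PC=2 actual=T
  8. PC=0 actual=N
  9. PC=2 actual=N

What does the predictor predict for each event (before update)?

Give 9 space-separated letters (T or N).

Answer: N N T T N T T T T

Derivation:
Ev 1: PC=5 idx=1 pred=N actual=N -> ctr[1]=0
Ev 2: PC=2 idx=0 pred=N actual=T -> ctr[0]=2
Ev 3: PC=0 idx=0 pred=T actual=T -> ctr[0]=3
Ev 4: PC=2 idx=0 pred=T actual=T -> ctr[0]=3
Ev 5: PC=5 idx=1 pred=N actual=N -> ctr[1]=0
Ev 6: PC=0 idx=0 pred=T actual=T -> ctr[0]=3
Ev 7: PC=2 idx=0 pred=T actual=T -> ctr[0]=3
Ev 8: PC=0 idx=0 pred=T actual=N -> ctr[0]=2
Ev 9: PC=2 idx=0 pred=T actual=N -> ctr[0]=1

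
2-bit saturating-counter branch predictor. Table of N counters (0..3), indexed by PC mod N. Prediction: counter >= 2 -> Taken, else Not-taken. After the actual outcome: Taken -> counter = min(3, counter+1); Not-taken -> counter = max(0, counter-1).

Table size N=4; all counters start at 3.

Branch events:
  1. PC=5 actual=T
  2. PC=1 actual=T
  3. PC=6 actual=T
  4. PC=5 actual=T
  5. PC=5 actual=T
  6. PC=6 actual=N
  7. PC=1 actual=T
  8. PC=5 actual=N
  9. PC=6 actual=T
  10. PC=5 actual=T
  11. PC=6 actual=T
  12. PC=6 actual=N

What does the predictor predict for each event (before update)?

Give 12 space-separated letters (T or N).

Ev 1: PC=5 idx=1 pred=T actual=T -> ctr[1]=3
Ev 2: PC=1 idx=1 pred=T actual=T -> ctr[1]=3
Ev 3: PC=6 idx=2 pred=T actual=T -> ctr[2]=3
Ev 4: PC=5 idx=1 pred=T actual=T -> ctr[1]=3
Ev 5: PC=5 idx=1 pred=T actual=T -> ctr[1]=3
Ev 6: PC=6 idx=2 pred=T actual=N -> ctr[2]=2
Ev 7: PC=1 idx=1 pred=T actual=T -> ctr[1]=3
Ev 8: PC=5 idx=1 pred=T actual=N -> ctr[1]=2
Ev 9: PC=6 idx=2 pred=T actual=T -> ctr[2]=3
Ev 10: PC=5 idx=1 pred=T actual=T -> ctr[1]=3
Ev 11: PC=6 idx=2 pred=T actual=T -> ctr[2]=3
Ev 12: PC=6 idx=2 pred=T actual=N -> ctr[2]=2

Answer: T T T T T T T T T T T T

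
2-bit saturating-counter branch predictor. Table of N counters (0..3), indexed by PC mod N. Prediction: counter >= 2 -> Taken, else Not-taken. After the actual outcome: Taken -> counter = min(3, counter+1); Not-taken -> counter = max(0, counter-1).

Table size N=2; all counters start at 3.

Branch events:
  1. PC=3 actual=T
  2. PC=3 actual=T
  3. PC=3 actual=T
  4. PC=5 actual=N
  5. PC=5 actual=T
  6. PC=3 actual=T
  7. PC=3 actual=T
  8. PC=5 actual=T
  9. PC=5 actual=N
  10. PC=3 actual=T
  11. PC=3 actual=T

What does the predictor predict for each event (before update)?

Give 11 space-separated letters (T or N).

Answer: T T T T T T T T T T T

Derivation:
Ev 1: PC=3 idx=1 pred=T actual=T -> ctr[1]=3
Ev 2: PC=3 idx=1 pred=T actual=T -> ctr[1]=3
Ev 3: PC=3 idx=1 pred=T actual=T -> ctr[1]=3
Ev 4: PC=5 idx=1 pred=T actual=N -> ctr[1]=2
Ev 5: PC=5 idx=1 pred=T actual=T -> ctr[1]=3
Ev 6: PC=3 idx=1 pred=T actual=T -> ctr[1]=3
Ev 7: PC=3 idx=1 pred=T actual=T -> ctr[1]=3
Ev 8: PC=5 idx=1 pred=T actual=T -> ctr[1]=3
Ev 9: PC=5 idx=1 pred=T actual=N -> ctr[1]=2
Ev 10: PC=3 idx=1 pred=T actual=T -> ctr[1]=3
Ev 11: PC=3 idx=1 pred=T actual=T -> ctr[1]=3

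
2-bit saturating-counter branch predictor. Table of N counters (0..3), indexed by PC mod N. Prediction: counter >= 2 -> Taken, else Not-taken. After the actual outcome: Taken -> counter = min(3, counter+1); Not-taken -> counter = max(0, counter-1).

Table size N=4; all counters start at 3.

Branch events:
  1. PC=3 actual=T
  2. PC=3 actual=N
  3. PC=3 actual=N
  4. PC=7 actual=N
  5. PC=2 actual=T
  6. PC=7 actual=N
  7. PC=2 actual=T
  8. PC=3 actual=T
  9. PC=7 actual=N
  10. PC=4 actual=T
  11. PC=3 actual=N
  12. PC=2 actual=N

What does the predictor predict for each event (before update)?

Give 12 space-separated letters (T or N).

Answer: T T T N T N T N N T N T

Derivation:
Ev 1: PC=3 idx=3 pred=T actual=T -> ctr[3]=3
Ev 2: PC=3 idx=3 pred=T actual=N -> ctr[3]=2
Ev 3: PC=3 idx=3 pred=T actual=N -> ctr[3]=1
Ev 4: PC=7 idx=3 pred=N actual=N -> ctr[3]=0
Ev 5: PC=2 idx=2 pred=T actual=T -> ctr[2]=3
Ev 6: PC=7 idx=3 pred=N actual=N -> ctr[3]=0
Ev 7: PC=2 idx=2 pred=T actual=T -> ctr[2]=3
Ev 8: PC=3 idx=3 pred=N actual=T -> ctr[3]=1
Ev 9: PC=7 idx=3 pred=N actual=N -> ctr[3]=0
Ev 10: PC=4 idx=0 pred=T actual=T -> ctr[0]=3
Ev 11: PC=3 idx=3 pred=N actual=N -> ctr[3]=0
Ev 12: PC=2 idx=2 pred=T actual=N -> ctr[2]=2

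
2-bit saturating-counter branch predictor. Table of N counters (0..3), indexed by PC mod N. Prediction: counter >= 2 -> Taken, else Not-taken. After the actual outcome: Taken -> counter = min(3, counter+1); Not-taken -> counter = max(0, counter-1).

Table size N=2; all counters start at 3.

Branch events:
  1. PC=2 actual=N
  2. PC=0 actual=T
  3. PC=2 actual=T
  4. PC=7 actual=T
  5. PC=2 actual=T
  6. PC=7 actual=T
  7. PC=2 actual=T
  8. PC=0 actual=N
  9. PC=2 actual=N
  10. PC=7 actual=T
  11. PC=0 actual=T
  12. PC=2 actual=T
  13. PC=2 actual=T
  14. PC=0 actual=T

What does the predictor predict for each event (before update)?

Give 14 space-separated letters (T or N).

Ev 1: PC=2 idx=0 pred=T actual=N -> ctr[0]=2
Ev 2: PC=0 idx=0 pred=T actual=T -> ctr[0]=3
Ev 3: PC=2 idx=0 pred=T actual=T -> ctr[0]=3
Ev 4: PC=7 idx=1 pred=T actual=T -> ctr[1]=3
Ev 5: PC=2 idx=0 pred=T actual=T -> ctr[0]=3
Ev 6: PC=7 idx=1 pred=T actual=T -> ctr[1]=3
Ev 7: PC=2 idx=0 pred=T actual=T -> ctr[0]=3
Ev 8: PC=0 idx=0 pred=T actual=N -> ctr[0]=2
Ev 9: PC=2 idx=0 pred=T actual=N -> ctr[0]=1
Ev 10: PC=7 idx=1 pred=T actual=T -> ctr[1]=3
Ev 11: PC=0 idx=0 pred=N actual=T -> ctr[0]=2
Ev 12: PC=2 idx=0 pred=T actual=T -> ctr[0]=3
Ev 13: PC=2 idx=0 pred=T actual=T -> ctr[0]=3
Ev 14: PC=0 idx=0 pred=T actual=T -> ctr[0]=3

Answer: T T T T T T T T T T N T T T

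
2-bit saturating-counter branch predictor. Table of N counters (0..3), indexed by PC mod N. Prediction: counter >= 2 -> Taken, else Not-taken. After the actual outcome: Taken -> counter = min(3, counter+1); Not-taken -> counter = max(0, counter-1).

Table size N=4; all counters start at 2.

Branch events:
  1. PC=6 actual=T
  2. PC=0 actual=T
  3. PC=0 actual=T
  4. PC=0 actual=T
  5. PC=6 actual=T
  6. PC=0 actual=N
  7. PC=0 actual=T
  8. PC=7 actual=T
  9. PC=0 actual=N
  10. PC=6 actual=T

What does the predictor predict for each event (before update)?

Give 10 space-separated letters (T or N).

Ev 1: PC=6 idx=2 pred=T actual=T -> ctr[2]=3
Ev 2: PC=0 idx=0 pred=T actual=T -> ctr[0]=3
Ev 3: PC=0 idx=0 pred=T actual=T -> ctr[0]=3
Ev 4: PC=0 idx=0 pred=T actual=T -> ctr[0]=3
Ev 5: PC=6 idx=2 pred=T actual=T -> ctr[2]=3
Ev 6: PC=0 idx=0 pred=T actual=N -> ctr[0]=2
Ev 7: PC=0 idx=0 pred=T actual=T -> ctr[0]=3
Ev 8: PC=7 idx=3 pred=T actual=T -> ctr[3]=3
Ev 9: PC=0 idx=0 pred=T actual=N -> ctr[0]=2
Ev 10: PC=6 idx=2 pred=T actual=T -> ctr[2]=3

Answer: T T T T T T T T T T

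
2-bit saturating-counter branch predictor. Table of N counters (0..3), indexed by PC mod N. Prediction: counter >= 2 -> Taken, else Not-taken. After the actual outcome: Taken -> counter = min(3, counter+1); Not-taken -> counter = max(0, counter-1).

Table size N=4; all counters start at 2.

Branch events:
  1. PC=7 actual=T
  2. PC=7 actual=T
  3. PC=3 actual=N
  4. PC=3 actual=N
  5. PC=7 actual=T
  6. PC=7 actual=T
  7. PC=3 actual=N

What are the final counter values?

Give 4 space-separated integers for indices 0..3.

Ev 1: PC=7 idx=3 pred=T actual=T -> ctr[3]=3
Ev 2: PC=7 idx=3 pred=T actual=T -> ctr[3]=3
Ev 3: PC=3 idx=3 pred=T actual=N -> ctr[3]=2
Ev 4: PC=3 idx=3 pred=T actual=N -> ctr[3]=1
Ev 5: PC=7 idx=3 pred=N actual=T -> ctr[3]=2
Ev 6: PC=7 idx=3 pred=T actual=T -> ctr[3]=3
Ev 7: PC=3 idx=3 pred=T actual=N -> ctr[3]=2

Answer: 2 2 2 2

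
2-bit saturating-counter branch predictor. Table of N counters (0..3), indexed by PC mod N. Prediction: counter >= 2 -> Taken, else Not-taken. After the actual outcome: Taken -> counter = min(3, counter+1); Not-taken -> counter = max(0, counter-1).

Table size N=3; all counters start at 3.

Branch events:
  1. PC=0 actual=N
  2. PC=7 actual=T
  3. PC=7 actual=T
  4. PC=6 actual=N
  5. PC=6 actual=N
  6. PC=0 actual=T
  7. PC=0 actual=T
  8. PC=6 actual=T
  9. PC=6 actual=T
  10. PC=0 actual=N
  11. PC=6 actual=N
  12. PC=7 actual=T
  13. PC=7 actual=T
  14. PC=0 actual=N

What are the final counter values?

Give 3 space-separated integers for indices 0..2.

Answer: 0 3 3

Derivation:
Ev 1: PC=0 idx=0 pred=T actual=N -> ctr[0]=2
Ev 2: PC=7 idx=1 pred=T actual=T -> ctr[1]=3
Ev 3: PC=7 idx=1 pred=T actual=T -> ctr[1]=3
Ev 4: PC=6 idx=0 pred=T actual=N -> ctr[0]=1
Ev 5: PC=6 idx=0 pred=N actual=N -> ctr[0]=0
Ev 6: PC=0 idx=0 pred=N actual=T -> ctr[0]=1
Ev 7: PC=0 idx=0 pred=N actual=T -> ctr[0]=2
Ev 8: PC=6 idx=0 pred=T actual=T -> ctr[0]=3
Ev 9: PC=6 idx=0 pred=T actual=T -> ctr[0]=3
Ev 10: PC=0 idx=0 pred=T actual=N -> ctr[0]=2
Ev 11: PC=6 idx=0 pred=T actual=N -> ctr[0]=1
Ev 12: PC=7 idx=1 pred=T actual=T -> ctr[1]=3
Ev 13: PC=7 idx=1 pred=T actual=T -> ctr[1]=3
Ev 14: PC=0 idx=0 pred=N actual=N -> ctr[0]=0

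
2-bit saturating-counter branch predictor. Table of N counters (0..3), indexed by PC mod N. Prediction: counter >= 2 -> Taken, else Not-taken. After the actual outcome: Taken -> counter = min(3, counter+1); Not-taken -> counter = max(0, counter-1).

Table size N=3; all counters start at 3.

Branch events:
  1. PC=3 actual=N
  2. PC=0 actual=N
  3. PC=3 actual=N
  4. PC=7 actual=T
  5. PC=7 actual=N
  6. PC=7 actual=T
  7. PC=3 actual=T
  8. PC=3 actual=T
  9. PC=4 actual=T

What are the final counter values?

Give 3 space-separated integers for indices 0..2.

Answer: 2 3 3

Derivation:
Ev 1: PC=3 idx=0 pred=T actual=N -> ctr[0]=2
Ev 2: PC=0 idx=0 pred=T actual=N -> ctr[0]=1
Ev 3: PC=3 idx=0 pred=N actual=N -> ctr[0]=0
Ev 4: PC=7 idx=1 pred=T actual=T -> ctr[1]=3
Ev 5: PC=7 idx=1 pred=T actual=N -> ctr[1]=2
Ev 6: PC=7 idx=1 pred=T actual=T -> ctr[1]=3
Ev 7: PC=3 idx=0 pred=N actual=T -> ctr[0]=1
Ev 8: PC=3 idx=0 pred=N actual=T -> ctr[0]=2
Ev 9: PC=4 idx=1 pred=T actual=T -> ctr[1]=3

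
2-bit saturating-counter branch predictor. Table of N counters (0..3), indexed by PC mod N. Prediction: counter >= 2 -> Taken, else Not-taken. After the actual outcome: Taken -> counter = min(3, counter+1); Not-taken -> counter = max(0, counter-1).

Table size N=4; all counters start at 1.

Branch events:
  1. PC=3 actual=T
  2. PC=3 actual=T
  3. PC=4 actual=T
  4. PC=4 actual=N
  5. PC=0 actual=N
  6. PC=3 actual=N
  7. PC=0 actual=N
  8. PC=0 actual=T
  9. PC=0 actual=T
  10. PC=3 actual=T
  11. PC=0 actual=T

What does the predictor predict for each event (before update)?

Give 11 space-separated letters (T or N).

Ev 1: PC=3 idx=3 pred=N actual=T -> ctr[3]=2
Ev 2: PC=3 idx=3 pred=T actual=T -> ctr[3]=3
Ev 3: PC=4 idx=0 pred=N actual=T -> ctr[0]=2
Ev 4: PC=4 idx=0 pred=T actual=N -> ctr[0]=1
Ev 5: PC=0 idx=0 pred=N actual=N -> ctr[0]=0
Ev 6: PC=3 idx=3 pred=T actual=N -> ctr[3]=2
Ev 7: PC=0 idx=0 pred=N actual=N -> ctr[0]=0
Ev 8: PC=0 idx=0 pred=N actual=T -> ctr[0]=1
Ev 9: PC=0 idx=0 pred=N actual=T -> ctr[0]=2
Ev 10: PC=3 idx=3 pred=T actual=T -> ctr[3]=3
Ev 11: PC=0 idx=0 pred=T actual=T -> ctr[0]=3

Answer: N T N T N T N N N T T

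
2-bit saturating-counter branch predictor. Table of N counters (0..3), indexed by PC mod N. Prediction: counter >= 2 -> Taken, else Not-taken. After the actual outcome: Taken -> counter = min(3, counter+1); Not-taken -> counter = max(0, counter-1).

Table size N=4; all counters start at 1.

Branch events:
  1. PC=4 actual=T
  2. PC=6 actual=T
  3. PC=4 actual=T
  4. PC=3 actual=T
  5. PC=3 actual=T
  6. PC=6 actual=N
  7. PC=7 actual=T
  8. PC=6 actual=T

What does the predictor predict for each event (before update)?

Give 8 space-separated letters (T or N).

Answer: N N T N T T T N

Derivation:
Ev 1: PC=4 idx=0 pred=N actual=T -> ctr[0]=2
Ev 2: PC=6 idx=2 pred=N actual=T -> ctr[2]=2
Ev 3: PC=4 idx=0 pred=T actual=T -> ctr[0]=3
Ev 4: PC=3 idx=3 pred=N actual=T -> ctr[3]=2
Ev 5: PC=3 idx=3 pred=T actual=T -> ctr[3]=3
Ev 6: PC=6 idx=2 pred=T actual=N -> ctr[2]=1
Ev 7: PC=7 idx=3 pred=T actual=T -> ctr[3]=3
Ev 8: PC=6 idx=2 pred=N actual=T -> ctr[2]=2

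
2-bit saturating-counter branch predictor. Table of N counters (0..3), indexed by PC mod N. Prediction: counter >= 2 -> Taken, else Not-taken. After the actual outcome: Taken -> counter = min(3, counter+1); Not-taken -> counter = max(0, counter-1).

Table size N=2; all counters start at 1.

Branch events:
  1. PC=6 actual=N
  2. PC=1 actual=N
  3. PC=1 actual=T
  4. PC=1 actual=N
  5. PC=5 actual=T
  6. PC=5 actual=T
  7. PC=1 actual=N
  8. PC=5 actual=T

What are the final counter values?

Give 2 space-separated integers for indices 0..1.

Answer: 0 2

Derivation:
Ev 1: PC=6 idx=0 pred=N actual=N -> ctr[0]=0
Ev 2: PC=1 idx=1 pred=N actual=N -> ctr[1]=0
Ev 3: PC=1 idx=1 pred=N actual=T -> ctr[1]=1
Ev 4: PC=1 idx=1 pred=N actual=N -> ctr[1]=0
Ev 5: PC=5 idx=1 pred=N actual=T -> ctr[1]=1
Ev 6: PC=5 idx=1 pred=N actual=T -> ctr[1]=2
Ev 7: PC=1 idx=1 pred=T actual=N -> ctr[1]=1
Ev 8: PC=5 idx=1 pred=N actual=T -> ctr[1]=2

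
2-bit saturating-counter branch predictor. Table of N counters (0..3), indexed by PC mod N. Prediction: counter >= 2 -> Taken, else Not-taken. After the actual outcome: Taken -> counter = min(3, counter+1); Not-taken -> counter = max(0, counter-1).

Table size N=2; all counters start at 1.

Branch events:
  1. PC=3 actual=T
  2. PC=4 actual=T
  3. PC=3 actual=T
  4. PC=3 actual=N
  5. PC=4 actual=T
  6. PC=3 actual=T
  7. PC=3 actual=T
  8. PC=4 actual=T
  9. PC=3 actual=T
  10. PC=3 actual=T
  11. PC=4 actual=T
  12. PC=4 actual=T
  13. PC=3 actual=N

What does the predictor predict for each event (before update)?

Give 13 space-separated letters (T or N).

Ev 1: PC=3 idx=1 pred=N actual=T -> ctr[1]=2
Ev 2: PC=4 idx=0 pred=N actual=T -> ctr[0]=2
Ev 3: PC=3 idx=1 pred=T actual=T -> ctr[1]=3
Ev 4: PC=3 idx=1 pred=T actual=N -> ctr[1]=2
Ev 5: PC=4 idx=0 pred=T actual=T -> ctr[0]=3
Ev 6: PC=3 idx=1 pred=T actual=T -> ctr[1]=3
Ev 7: PC=3 idx=1 pred=T actual=T -> ctr[1]=3
Ev 8: PC=4 idx=0 pred=T actual=T -> ctr[0]=3
Ev 9: PC=3 idx=1 pred=T actual=T -> ctr[1]=3
Ev 10: PC=3 idx=1 pred=T actual=T -> ctr[1]=3
Ev 11: PC=4 idx=0 pred=T actual=T -> ctr[0]=3
Ev 12: PC=4 idx=0 pred=T actual=T -> ctr[0]=3
Ev 13: PC=3 idx=1 pred=T actual=N -> ctr[1]=2

Answer: N N T T T T T T T T T T T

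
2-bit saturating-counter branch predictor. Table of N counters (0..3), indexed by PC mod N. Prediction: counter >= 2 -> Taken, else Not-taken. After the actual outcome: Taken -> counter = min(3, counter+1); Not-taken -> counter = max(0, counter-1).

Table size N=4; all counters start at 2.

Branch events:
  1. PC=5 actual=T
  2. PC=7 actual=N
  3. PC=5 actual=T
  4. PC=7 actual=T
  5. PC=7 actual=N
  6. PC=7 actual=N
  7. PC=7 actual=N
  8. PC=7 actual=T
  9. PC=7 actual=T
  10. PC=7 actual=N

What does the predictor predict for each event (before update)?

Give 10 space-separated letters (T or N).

Ev 1: PC=5 idx=1 pred=T actual=T -> ctr[1]=3
Ev 2: PC=7 idx=3 pred=T actual=N -> ctr[3]=1
Ev 3: PC=5 idx=1 pred=T actual=T -> ctr[1]=3
Ev 4: PC=7 idx=3 pred=N actual=T -> ctr[3]=2
Ev 5: PC=7 idx=3 pred=T actual=N -> ctr[3]=1
Ev 6: PC=7 idx=3 pred=N actual=N -> ctr[3]=0
Ev 7: PC=7 idx=3 pred=N actual=N -> ctr[3]=0
Ev 8: PC=7 idx=3 pred=N actual=T -> ctr[3]=1
Ev 9: PC=7 idx=3 pred=N actual=T -> ctr[3]=2
Ev 10: PC=7 idx=3 pred=T actual=N -> ctr[3]=1

Answer: T T T N T N N N N T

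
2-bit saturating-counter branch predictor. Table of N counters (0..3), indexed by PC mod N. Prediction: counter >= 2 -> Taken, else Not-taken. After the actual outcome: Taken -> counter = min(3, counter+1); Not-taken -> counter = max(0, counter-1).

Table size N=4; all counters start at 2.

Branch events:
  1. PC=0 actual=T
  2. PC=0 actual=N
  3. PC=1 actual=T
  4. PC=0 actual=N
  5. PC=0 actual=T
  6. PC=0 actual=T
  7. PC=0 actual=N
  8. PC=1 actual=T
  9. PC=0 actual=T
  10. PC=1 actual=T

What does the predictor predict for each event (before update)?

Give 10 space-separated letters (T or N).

Answer: T T T T N T T T T T

Derivation:
Ev 1: PC=0 idx=0 pred=T actual=T -> ctr[0]=3
Ev 2: PC=0 idx=0 pred=T actual=N -> ctr[0]=2
Ev 3: PC=1 idx=1 pred=T actual=T -> ctr[1]=3
Ev 4: PC=0 idx=0 pred=T actual=N -> ctr[0]=1
Ev 5: PC=0 idx=0 pred=N actual=T -> ctr[0]=2
Ev 6: PC=0 idx=0 pred=T actual=T -> ctr[0]=3
Ev 7: PC=0 idx=0 pred=T actual=N -> ctr[0]=2
Ev 8: PC=1 idx=1 pred=T actual=T -> ctr[1]=3
Ev 9: PC=0 idx=0 pred=T actual=T -> ctr[0]=3
Ev 10: PC=1 idx=1 pred=T actual=T -> ctr[1]=3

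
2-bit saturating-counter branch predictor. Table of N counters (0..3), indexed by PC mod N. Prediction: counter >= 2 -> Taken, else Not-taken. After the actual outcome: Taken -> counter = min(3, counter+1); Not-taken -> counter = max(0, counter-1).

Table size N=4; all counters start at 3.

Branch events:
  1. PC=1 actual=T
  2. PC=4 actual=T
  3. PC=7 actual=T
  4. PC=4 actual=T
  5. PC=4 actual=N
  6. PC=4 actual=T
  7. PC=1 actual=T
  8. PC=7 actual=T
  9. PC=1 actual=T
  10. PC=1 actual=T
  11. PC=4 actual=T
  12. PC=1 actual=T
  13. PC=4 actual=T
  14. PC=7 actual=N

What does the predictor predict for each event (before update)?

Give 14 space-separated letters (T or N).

Answer: T T T T T T T T T T T T T T

Derivation:
Ev 1: PC=1 idx=1 pred=T actual=T -> ctr[1]=3
Ev 2: PC=4 idx=0 pred=T actual=T -> ctr[0]=3
Ev 3: PC=7 idx=3 pred=T actual=T -> ctr[3]=3
Ev 4: PC=4 idx=0 pred=T actual=T -> ctr[0]=3
Ev 5: PC=4 idx=0 pred=T actual=N -> ctr[0]=2
Ev 6: PC=4 idx=0 pred=T actual=T -> ctr[0]=3
Ev 7: PC=1 idx=1 pred=T actual=T -> ctr[1]=3
Ev 8: PC=7 idx=3 pred=T actual=T -> ctr[3]=3
Ev 9: PC=1 idx=1 pred=T actual=T -> ctr[1]=3
Ev 10: PC=1 idx=1 pred=T actual=T -> ctr[1]=3
Ev 11: PC=4 idx=0 pred=T actual=T -> ctr[0]=3
Ev 12: PC=1 idx=1 pred=T actual=T -> ctr[1]=3
Ev 13: PC=4 idx=0 pred=T actual=T -> ctr[0]=3
Ev 14: PC=7 idx=3 pred=T actual=N -> ctr[3]=2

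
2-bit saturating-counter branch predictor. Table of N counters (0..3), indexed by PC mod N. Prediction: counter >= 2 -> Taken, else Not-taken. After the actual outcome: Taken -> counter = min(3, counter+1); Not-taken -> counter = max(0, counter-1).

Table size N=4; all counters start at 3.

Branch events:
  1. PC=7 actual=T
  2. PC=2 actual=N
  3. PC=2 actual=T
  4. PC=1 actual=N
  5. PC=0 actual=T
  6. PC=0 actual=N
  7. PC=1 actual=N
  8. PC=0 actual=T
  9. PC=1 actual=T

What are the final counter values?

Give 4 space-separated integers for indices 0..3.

Answer: 3 2 3 3

Derivation:
Ev 1: PC=7 idx=3 pred=T actual=T -> ctr[3]=3
Ev 2: PC=2 idx=2 pred=T actual=N -> ctr[2]=2
Ev 3: PC=2 idx=2 pred=T actual=T -> ctr[2]=3
Ev 4: PC=1 idx=1 pred=T actual=N -> ctr[1]=2
Ev 5: PC=0 idx=0 pred=T actual=T -> ctr[0]=3
Ev 6: PC=0 idx=0 pred=T actual=N -> ctr[0]=2
Ev 7: PC=1 idx=1 pred=T actual=N -> ctr[1]=1
Ev 8: PC=0 idx=0 pred=T actual=T -> ctr[0]=3
Ev 9: PC=1 idx=1 pred=N actual=T -> ctr[1]=2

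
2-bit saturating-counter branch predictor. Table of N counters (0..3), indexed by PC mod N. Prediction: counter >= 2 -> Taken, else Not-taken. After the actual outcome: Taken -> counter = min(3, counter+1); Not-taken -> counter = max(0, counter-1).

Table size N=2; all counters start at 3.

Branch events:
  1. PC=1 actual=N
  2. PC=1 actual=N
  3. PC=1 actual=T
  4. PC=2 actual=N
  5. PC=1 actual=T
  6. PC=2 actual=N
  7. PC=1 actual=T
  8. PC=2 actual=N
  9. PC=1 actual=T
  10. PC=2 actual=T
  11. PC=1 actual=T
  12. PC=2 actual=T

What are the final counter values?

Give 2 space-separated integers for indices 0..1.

Ev 1: PC=1 idx=1 pred=T actual=N -> ctr[1]=2
Ev 2: PC=1 idx=1 pred=T actual=N -> ctr[1]=1
Ev 3: PC=1 idx=1 pred=N actual=T -> ctr[1]=2
Ev 4: PC=2 idx=0 pred=T actual=N -> ctr[0]=2
Ev 5: PC=1 idx=1 pred=T actual=T -> ctr[1]=3
Ev 6: PC=2 idx=0 pred=T actual=N -> ctr[0]=1
Ev 7: PC=1 idx=1 pred=T actual=T -> ctr[1]=3
Ev 8: PC=2 idx=0 pred=N actual=N -> ctr[0]=0
Ev 9: PC=1 idx=1 pred=T actual=T -> ctr[1]=3
Ev 10: PC=2 idx=0 pred=N actual=T -> ctr[0]=1
Ev 11: PC=1 idx=1 pred=T actual=T -> ctr[1]=3
Ev 12: PC=2 idx=0 pred=N actual=T -> ctr[0]=2

Answer: 2 3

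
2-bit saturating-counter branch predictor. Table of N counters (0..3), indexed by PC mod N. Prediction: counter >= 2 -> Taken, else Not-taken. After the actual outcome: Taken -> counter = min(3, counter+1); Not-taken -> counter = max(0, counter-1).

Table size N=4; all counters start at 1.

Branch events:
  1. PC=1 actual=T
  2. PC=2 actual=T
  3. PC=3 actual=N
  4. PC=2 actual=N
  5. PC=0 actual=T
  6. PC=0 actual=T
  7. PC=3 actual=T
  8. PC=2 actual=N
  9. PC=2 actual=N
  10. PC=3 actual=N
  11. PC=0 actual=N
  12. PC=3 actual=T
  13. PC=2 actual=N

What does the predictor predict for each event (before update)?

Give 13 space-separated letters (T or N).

Ev 1: PC=1 idx=1 pred=N actual=T -> ctr[1]=2
Ev 2: PC=2 idx=2 pred=N actual=T -> ctr[2]=2
Ev 3: PC=3 idx=3 pred=N actual=N -> ctr[3]=0
Ev 4: PC=2 idx=2 pred=T actual=N -> ctr[2]=1
Ev 5: PC=0 idx=0 pred=N actual=T -> ctr[0]=2
Ev 6: PC=0 idx=0 pred=T actual=T -> ctr[0]=3
Ev 7: PC=3 idx=3 pred=N actual=T -> ctr[3]=1
Ev 8: PC=2 idx=2 pred=N actual=N -> ctr[2]=0
Ev 9: PC=2 idx=2 pred=N actual=N -> ctr[2]=0
Ev 10: PC=3 idx=3 pred=N actual=N -> ctr[3]=0
Ev 11: PC=0 idx=0 pred=T actual=N -> ctr[0]=2
Ev 12: PC=3 idx=3 pred=N actual=T -> ctr[3]=1
Ev 13: PC=2 idx=2 pred=N actual=N -> ctr[2]=0

Answer: N N N T N T N N N N T N N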